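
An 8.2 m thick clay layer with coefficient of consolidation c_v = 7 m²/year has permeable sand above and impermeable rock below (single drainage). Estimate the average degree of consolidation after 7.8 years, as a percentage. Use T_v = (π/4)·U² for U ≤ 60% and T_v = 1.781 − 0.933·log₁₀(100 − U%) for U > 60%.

U ≈ 89.1 %

Drainage path length: H_d = H = 8.2 m (single drainage).
T_v = c_v·t/H_d² = 7×7.8/8.2² = 0.81202.
T_v = 0.81202 corresponds to the U > 60% branch:
U = 1 − 10^((1.781 − T_v)/0.933)/100 = 0.8907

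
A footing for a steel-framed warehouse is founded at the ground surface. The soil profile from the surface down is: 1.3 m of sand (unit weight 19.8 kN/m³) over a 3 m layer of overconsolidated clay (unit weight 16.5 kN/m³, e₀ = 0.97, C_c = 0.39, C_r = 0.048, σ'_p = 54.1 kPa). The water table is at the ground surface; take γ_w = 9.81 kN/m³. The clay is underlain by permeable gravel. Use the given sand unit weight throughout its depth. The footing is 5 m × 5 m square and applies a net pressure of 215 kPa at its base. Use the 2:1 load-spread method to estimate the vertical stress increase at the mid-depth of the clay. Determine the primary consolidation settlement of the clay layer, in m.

S_c ≈ 0.213 m

Mid-depth of clay below the ground surface: z = 1.3 + 3/2 = 2.8 m.
Total vertical stress at mid-clay: σ_v = 19.8×1.3 + 16.5×1.5 = 50.49 kPa.
Pore pressure: u = 9.81×(2.8 − 0) = 27.468 kPa.
Initial effective stress: σ'_0 = σ_v − u = 50.49 − 27.468 = 23.022 kPa.
Stress increase at mid-clay by the 2:1 spreading method:
Δσ = qBL/((B+z)(L+z)) = 215×5×5/((5+2.8)(5+2.8)) = 88.346 kPa
Final effective stress: σ'_f = 23.022 + 88.346 = 111.37 kPa.
σ'_f = 111.37 > σ'_p = 54.1 kPa, so the stress path crosses the preconsolidation pressure — recompression up to σ'_p, then virgin compression beyond:
S_c = H/(1+e₀)·[C_r·log₁₀(σ'_p/σ'_0) + C_c·log₁₀(σ'_f/σ'_p)]
    = 3/1.97 × [0.048×log₁₀(54.1/23.022) + 0.39×log₁₀(111.37/54.1)]
    = 1.5228 × [0.017811 + 0.12229] = 0.2133 m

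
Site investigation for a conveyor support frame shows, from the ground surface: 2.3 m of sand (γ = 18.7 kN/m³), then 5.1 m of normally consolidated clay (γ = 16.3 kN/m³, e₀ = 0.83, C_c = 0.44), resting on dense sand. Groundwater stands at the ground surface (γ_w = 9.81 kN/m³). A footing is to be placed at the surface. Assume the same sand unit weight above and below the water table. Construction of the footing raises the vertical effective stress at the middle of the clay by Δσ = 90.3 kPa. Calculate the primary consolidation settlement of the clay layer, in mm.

Mid-depth of clay below the ground surface: z = 2.3 + 5.1/2 = 4.85 m.
Total vertical stress at mid-clay: σ_v = 18.7×2.3 + 16.3×2.55 = 84.575 kPa.
Pore pressure: u = 9.81×(4.85 − 0) = 47.578 kPa.
Initial effective stress: σ'_0 = σ_v − u = 84.575 − 47.578 = 36.997 kPa.
Final effective stress: σ'_f = σ'_0 + Δσ = 36.997 + 90.3 = 127.3 kPa.
Normally consolidated clay, so the full stress increment lies on the virgin compression line:
S_c = C_c·H/(1+e₀)·log₁₀(σ'_f/σ'_0) = 0.44×5.1/(1+0.83)×log₁₀(127.3/36.997)
    = 1.2262 × 0.53666 = 0.6581 m

S_c ≈ 658 mm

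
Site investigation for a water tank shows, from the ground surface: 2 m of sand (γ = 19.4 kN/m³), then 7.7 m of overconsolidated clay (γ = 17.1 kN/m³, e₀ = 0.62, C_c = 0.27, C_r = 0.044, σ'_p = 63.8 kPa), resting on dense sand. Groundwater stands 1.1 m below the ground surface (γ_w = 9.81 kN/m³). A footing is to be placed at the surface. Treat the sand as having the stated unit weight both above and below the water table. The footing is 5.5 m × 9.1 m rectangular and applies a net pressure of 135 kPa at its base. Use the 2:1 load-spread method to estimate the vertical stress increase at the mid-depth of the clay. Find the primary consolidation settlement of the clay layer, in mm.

Mid-depth of clay below the ground surface: z = 2 + 7.7/2 = 5.85 m.
Total vertical stress at mid-clay: σ_v = 19.4×2 + 17.1×3.85 = 104.64 kPa.
Pore pressure: u = 9.81×(5.85 − 1.1) = 46.598 kPa.
Initial effective stress: σ'_0 = σ_v − u = 104.64 − 46.598 = 58.042 kPa.
Stress increase at mid-clay by the 2:1 spreading method:
Δσ = qBL/((B+z)(L+z)) = 135×5.5×9.1/((5.5+5.85)(9.1+5.85)) = 39.82 kPa
Final effective stress: σ'_f = 58.042 + 39.82 = 97.862 kPa.
σ'_f = 97.862 > σ'_p = 63.8 kPa, so the stress path crosses the preconsolidation pressure — recompression up to σ'_p, then virgin compression beyond:
S_c = H/(1+e₀)·[C_r·log₁₀(σ'_p/σ'_0) + C_c·log₁₀(σ'_f/σ'_p)]
    = 7.7/1.62 × [0.044×log₁₀(63.8/58.042) + 0.27×log₁₀(97.862/63.8)]
    = 4.7531 × [0.0018074 + 0.050164] = 0.247 m

S_c ≈ 247 mm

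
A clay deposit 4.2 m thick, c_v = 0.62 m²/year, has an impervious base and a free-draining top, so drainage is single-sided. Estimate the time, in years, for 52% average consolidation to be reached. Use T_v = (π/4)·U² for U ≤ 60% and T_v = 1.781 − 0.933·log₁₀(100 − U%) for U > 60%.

Drainage path length: H_d = H = 4.2 m (single drainage).
U ≤ 60%: T_v = (π/4)·U² = (π/4)×0.52² = 0.21237.
t = T_v·H_d²/c_v = 0.21237×4.2²/0.62 = 6.042 years.

t ≈ 6.04 years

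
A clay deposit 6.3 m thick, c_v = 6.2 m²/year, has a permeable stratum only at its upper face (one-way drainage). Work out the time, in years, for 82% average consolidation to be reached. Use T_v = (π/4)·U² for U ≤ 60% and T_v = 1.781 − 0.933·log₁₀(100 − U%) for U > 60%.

t ≈ 3.9 years

Drainage path length: H_d = H = 6.3 m (single drainage).
U > 60%: T_v = 1.781 − 0.933·log₁₀(100 − 82) = 0.60983.
t = T_v·H_d²/c_v = 0.60983×6.3²/6.2 = 3.904 years.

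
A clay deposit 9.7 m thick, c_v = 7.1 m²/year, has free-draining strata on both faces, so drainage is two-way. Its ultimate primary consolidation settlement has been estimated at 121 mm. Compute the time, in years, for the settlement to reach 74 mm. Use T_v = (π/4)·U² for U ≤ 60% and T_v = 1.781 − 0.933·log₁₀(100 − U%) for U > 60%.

Drainage path length: H_d = H/2 = 4.85 m (double drainage).
U = S(t)/S_ult = 74/121 = 0.6116.
U > 60%: T_v = 1.781 − 0.933·log₁₀(100 − 61.157) = 0.29817.
t = T_v·H_d²/c_v = 0.29817×4.85²/7.1 = 0.9878 years.

t ≈ 0.988 years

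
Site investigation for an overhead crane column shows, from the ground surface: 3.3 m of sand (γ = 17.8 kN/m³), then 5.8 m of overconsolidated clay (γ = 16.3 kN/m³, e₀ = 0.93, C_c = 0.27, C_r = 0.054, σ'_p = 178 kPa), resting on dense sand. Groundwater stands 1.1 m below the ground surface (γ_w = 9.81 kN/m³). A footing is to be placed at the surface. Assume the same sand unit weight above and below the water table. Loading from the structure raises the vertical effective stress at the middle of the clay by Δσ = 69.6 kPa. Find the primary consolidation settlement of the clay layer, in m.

Mid-depth of clay below the ground surface: z = 3.3 + 5.8/2 = 6.2 m.
Total vertical stress at mid-clay: σ_v = 17.8×3.3 + 16.3×2.9 = 106.01 kPa.
Pore pressure: u = 9.81×(6.2 − 1.1) = 50.031 kPa.
Initial effective stress: σ'_0 = σ_v − u = 106.01 − 50.031 = 55.979 kPa.
Final effective stress: σ'_f = 55.979 + 69.6 = 125.58 kPa.
σ'_f = 125.58 ≤ σ'_p = 178 kPa, so the clay remains overconsolidated and only the recompression index applies:
S_c = C_r·H/(1+e₀)·log₁₀(σ'_f/σ'_0) = 0.054×5.8/1.93×log₁₀(125.58/55.979)
    = 0.16228 × 0.3509 = 0.05694 m

S_c ≈ 0.0569 m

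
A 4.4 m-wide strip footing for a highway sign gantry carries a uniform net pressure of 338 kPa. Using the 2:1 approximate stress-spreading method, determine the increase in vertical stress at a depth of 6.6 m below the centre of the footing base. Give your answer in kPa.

By the 2:1 method the load spreads at 1 horizontal : 2 vertical, so at depth z the loaded area has grown by z in each plan dimension:
Δσ = qB/(B+z) = 338×4.4/(4.4+6.6) = 135.2 kPa

Δσ_z ≈ 135 kPa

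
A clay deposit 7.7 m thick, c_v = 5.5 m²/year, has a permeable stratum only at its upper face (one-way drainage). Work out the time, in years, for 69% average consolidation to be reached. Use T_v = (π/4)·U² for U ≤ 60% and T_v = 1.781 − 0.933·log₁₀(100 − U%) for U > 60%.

Drainage path length: H_d = H = 7.7 m (single drainage).
U > 60%: T_v = 1.781 − 0.933·log₁₀(100 − 69) = 0.38956.
t = T_v·H_d²/c_v = 0.38956×7.7²/5.5 = 4.199 years.

t ≈ 4.2 years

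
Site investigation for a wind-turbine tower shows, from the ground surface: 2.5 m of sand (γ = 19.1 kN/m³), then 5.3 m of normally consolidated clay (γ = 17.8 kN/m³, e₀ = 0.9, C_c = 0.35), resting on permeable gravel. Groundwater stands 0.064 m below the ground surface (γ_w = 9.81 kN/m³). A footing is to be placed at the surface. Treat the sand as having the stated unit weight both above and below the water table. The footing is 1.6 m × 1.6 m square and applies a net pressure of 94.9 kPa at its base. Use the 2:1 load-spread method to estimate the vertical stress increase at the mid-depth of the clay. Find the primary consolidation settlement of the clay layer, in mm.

S_c ≈ 47.5 mm

Mid-depth of clay below the ground surface: z = 2.5 + 5.3/2 = 5.15 m.
Total vertical stress at mid-clay: σ_v = 19.1×2.5 + 17.8×2.65 = 94.92 kPa.
Pore pressure: u = 9.81×(5.15 − 0.064) = 49.894 kPa.
Initial effective stress: σ'_0 = σ_v − u = 94.92 − 49.894 = 45.026 kPa.
Stress increase at mid-clay by the 2:1 spreading method:
Δσ = qBL/((B+z)(L+z)) = 94.9×1.6×1.6/((1.6+5.15)(1.6+5.15)) = 5.3321 kPa
Final effective stress: σ'_f = σ'_0 + Δσ = 45.026 + 5.3321 = 50.358 kPa.
Normally consolidated clay, so the full stress increment lies on the virgin compression line:
S_c = C_c·H/(1+e₀)·log₁₀(σ'_f/σ'_0) = 0.35×5.3/(1+0.9)×log₁₀(50.358/45.026)
    = 0.97632 × 0.048605 = 0.04745 m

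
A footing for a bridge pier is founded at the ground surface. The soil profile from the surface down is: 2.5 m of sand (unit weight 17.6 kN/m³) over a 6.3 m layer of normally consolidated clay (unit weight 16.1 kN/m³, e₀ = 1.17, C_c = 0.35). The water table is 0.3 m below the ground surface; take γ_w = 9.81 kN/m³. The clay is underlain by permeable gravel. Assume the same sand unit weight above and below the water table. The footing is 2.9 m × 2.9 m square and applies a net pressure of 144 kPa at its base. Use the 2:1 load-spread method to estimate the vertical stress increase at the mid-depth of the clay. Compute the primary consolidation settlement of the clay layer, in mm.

Mid-depth of clay below the ground surface: z = 2.5 + 6.3/2 = 5.65 m.
Total vertical stress at mid-clay: σ_v = 17.6×2.5 + 16.1×3.15 = 94.715 kPa.
Pore pressure: u = 9.81×(5.65 − 0.3) = 52.483 kPa.
Initial effective stress: σ'_0 = σ_v − u = 94.715 − 52.483 = 42.232 kPa.
Stress increase at mid-clay by the 2:1 spreading method:
Δσ = qBL/((B+z)(L+z)) = 144×2.9×2.9/((2.9+5.65)(2.9+5.65)) = 16.566 kPa
Final effective stress: σ'_f = σ'_0 + Δσ = 42.232 + 16.566 = 58.798 kPa.
Normally consolidated clay, so the full stress increment lies on the virgin compression line:
S_c = C_c·H/(1+e₀)·log₁₀(σ'_f/σ'_0) = 0.35×6.3/(1+1.17)×log₁₀(58.798/42.232)
    = 1.0161 × 0.14372 = 0.146 m

S_c ≈ 146 mm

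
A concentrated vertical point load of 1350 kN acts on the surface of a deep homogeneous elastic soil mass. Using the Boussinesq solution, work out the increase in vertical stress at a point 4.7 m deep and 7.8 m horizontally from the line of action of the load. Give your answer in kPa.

Δσ_z ≈ 1.07 kPa

Boussinesq vertical stress below a point load on an elastic half-space:
Δσ_z = 3P/(2πz²) · [1 + (r/z)²]^(−5/2)
r/z = 7.8/4.7 = 1.6596; [1+(r/z)²]^(−5/2) = 0.036619.
Δσ_z = 3×1350/(2π×4.7²) × 0.036619 = 29.18 × 0.036619 = 1.069 kPa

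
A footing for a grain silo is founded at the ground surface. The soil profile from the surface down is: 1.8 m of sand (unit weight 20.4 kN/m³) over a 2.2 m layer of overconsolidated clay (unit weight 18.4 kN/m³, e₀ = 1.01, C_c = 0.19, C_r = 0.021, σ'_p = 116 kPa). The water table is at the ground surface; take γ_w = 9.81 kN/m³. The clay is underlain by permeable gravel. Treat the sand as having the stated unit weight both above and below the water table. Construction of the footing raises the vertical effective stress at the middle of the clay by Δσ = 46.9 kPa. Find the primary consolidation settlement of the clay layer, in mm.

Mid-depth of clay below the ground surface: z = 1.8 + 2.2/2 = 2.9 m.
Total vertical stress at mid-clay: σ_v = 20.4×1.8 + 18.4×1.1 = 56.96 kPa.
Pore pressure: u = 9.81×(2.9 − 0) = 28.449 kPa.
Initial effective stress: σ'_0 = σ_v − u = 56.96 − 28.449 = 28.511 kPa.
Final effective stress: σ'_f = 28.511 + 46.9 = 75.411 kPa.
σ'_f = 75.411 ≤ σ'_p = 116 kPa, so the clay remains overconsolidated and only the recompression index applies:
S_c = C_r·H/(1+e₀)·log₁₀(σ'_f/σ'_0) = 0.021×2.2/2.01×log₁₀(75.411/28.511)
    = 0.022985 × 0.42242 = 0.009709 m

S_c ≈ 9.71 mm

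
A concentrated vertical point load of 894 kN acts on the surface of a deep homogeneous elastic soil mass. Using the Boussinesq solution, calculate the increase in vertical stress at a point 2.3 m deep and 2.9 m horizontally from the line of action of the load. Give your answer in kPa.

Boussinesq vertical stress below a point load on an elastic half-space:
Δσ_z = 3P/(2πz²) · [1 + (r/z)²]^(−5/2)
r/z = 2.9/2.3 = 1.2609; [1+(r/z)²]^(−5/2) = 0.092648.
Δσ_z = 3×894/(2π×2.3²) × 0.092648 = 80.691 × 0.092648 = 7.476 kPa

Δσ_z ≈ 7.48 kPa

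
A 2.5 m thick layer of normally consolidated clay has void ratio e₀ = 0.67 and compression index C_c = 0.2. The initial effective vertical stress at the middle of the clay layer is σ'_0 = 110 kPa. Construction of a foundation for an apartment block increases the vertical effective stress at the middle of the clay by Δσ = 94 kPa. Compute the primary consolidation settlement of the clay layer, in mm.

Final effective stress: σ'_f = σ'_0 + Δσ = 110 + 94 = 204 kPa.
Normally consolidated clay, so the full stress increment lies on the virgin compression line:
S_c = C_c·H/(1+e₀)·log₁₀(σ'_f/σ'_0) = 0.2×2.5/(1+0.67)×log₁₀(204/110)
    = 0.2994 × 0.26824 = 0.08031 m

S_c ≈ 80.3 mm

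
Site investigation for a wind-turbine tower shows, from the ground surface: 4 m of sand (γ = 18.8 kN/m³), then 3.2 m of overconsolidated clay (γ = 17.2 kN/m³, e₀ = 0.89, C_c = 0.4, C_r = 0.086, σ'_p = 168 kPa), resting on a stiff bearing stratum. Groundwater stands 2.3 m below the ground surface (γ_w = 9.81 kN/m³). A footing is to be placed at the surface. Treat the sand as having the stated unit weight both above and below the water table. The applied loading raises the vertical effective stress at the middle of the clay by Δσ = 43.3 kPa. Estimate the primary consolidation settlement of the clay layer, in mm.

S_c ≈ 30.3 mm

Mid-depth of clay below the ground surface: z = 4 + 3.2/2 = 5.6 m.
Total vertical stress at mid-clay: σ_v = 18.8×4 + 17.2×1.6 = 102.72 kPa.
Pore pressure: u = 9.81×(5.6 − 2.3) = 32.373 kPa.
Initial effective stress: σ'_0 = σ_v − u = 102.72 − 32.373 = 70.347 kPa.
Final effective stress: σ'_f = 70.347 + 43.3 = 113.65 kPa.
σ'_f = 113.65 ≤ σ'_p = 168 kPa, so the clay remains overconsolidated and only the recompression index applies:
S_c = C_r·H/(1+e₀)·log₁₀(σ'_f/σ'_0) = 0.086×3.2/1.89×log₁₀(113.65/70.347)
    = 0.14561 × 0.20832 = 0.03033 m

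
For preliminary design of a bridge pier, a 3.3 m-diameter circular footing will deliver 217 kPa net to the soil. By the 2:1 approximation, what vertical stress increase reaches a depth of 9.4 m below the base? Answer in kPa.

By the 2:1 method the load spreads at 1 horizontal : 2 vertical, so at depth z the loaded area has grown by z in each plan dimension:
Δσ ≈ qD²/(D+z)² = 217×3.3²/(3.3+9.4)² = 14.651 kPa

Δσ_z ≈ 14.7 kPa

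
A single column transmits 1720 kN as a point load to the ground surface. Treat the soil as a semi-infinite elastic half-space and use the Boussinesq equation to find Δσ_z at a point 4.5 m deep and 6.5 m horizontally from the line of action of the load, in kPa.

Δσ_z ≈ 2.42 kPa

Boussinesq vertical stress below a point load on an elastic half-space:
Δσ_z = 3P/(2πz²) · [1 + (r/z)²]^(−5/2)
r/z = 6.5/4.5 = 1.4444; [1+(r/z)²]^(−5/2) = 0.059753.
Δσ_z = 3×1720/(2π×4.5²) × 0.059753 = 40.555 × 0.059753 = 2.423 kPa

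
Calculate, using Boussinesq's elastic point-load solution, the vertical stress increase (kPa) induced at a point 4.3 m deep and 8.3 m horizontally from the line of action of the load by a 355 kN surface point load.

Δσ_z ≈ 0.189 kPa

Boussinesq vertical stress below a point load on an elastic half-space:
Δσ_z = 3P/(2πz²) · [1 + (r/z)²]^(−5/2)
r/z = 8.3/4.3 = 1.9302; [1+(r/z)²]^(−5/2) = 0.020597.
Δσ_z = 3×355/(2π×4.3²) × 0.020597 = 9.1671 × 0.020597 = 0.1888 kPa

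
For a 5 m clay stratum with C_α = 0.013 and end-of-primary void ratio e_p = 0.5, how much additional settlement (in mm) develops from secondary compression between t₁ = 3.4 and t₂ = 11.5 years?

Secondary compression: S_s = C_α·H/(1+e_p)·log₁₀(t₂/t₁)
S_s = 0.013×5/(1+0.5)×log₁₀(11.5/3.4)
    = 0.04333 × 0.5292 = 0.02293 m

S_s ≈ 22.9 mm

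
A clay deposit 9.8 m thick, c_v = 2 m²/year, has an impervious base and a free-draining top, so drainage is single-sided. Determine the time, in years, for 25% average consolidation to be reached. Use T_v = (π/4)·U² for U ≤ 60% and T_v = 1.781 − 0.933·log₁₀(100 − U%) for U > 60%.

t ≈ 2.36 years

Drainage path length: H_d = H = 9.8 m (single drainage).
U ≤ 60%: T_v = (π/4)·U² = (π/4)×0.25² = 0.049087.
t = T_v·H_d²/c_v = 0.049087×9.8²/2 = 2.357 years.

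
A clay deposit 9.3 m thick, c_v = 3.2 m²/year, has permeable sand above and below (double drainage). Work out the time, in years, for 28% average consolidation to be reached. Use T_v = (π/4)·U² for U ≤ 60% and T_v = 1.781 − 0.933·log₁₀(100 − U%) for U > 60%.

t ≈ 0.416 years

Drainage path length: H_d = H/2 = 4.65 m (double drainage).
U ≤ 60%: T_v = (π/4)·U² = (π/4)×0.28² = 0.061575.
t = T_v·H_d²/c_v = 0.061575×4.65²/3.2 = 0.4161 years.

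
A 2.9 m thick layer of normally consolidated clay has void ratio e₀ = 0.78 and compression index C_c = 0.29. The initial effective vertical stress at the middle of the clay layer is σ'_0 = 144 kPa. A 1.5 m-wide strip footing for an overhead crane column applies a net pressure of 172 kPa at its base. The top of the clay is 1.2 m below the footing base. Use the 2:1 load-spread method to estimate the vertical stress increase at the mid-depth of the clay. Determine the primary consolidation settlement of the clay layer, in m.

S_c ≈ 0.0736 m

Mid-depth of clay below the footing base: z = 1.2 + 2.9/2 = 2.65 m.
Stress increase at mid-clay by the 2:1 spreading method:
Δσ = qB/(B+z) = 172×1.5/(1.5+2.65) = 62.169 kPa
Final effective stress: σ'_f = σ'_0 + Δσ = 144 + 62.169 = 206.17 kPa.
Normally consolidated clay, so the full stress increment lies on the virgin compression line:
S_c = C_c·H/(1+e₀)·log₁₀(σ'_f/σ'_0) = 0.29×2.9/(1+0.78)×log₁₀(206.17/144)
    = 0.47247 × 0.15586 = 0.07364 m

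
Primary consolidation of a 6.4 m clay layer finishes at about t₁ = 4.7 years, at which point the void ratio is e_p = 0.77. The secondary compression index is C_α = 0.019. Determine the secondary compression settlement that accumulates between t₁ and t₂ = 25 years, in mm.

S_s ≈ 49.9 mm

Secondary compression: S_s = C_α·H/(1+e_p)·log₁₀(t₂/t₁)
S_s = 0.019×6.4/(1+0.77)×log₁₀(25/4.7)
    = 0.0687 × 0.7258 = 0.04987 m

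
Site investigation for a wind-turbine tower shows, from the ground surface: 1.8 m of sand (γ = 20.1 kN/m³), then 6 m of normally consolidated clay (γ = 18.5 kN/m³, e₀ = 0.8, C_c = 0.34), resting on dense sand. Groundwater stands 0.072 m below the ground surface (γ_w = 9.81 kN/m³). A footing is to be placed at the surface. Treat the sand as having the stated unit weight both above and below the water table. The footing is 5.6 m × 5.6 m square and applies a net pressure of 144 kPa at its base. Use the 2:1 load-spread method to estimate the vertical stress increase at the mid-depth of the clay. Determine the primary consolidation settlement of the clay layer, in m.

S_c ≈ 0.321 m

Mid-depth of clay below the ground surface: z = 1.8 + 6/2 = 4.8 m.
Total vertical stress at mid-clay: σ_v = 20.1×1.8 + 18.5×3 = 91.68 kPa.
Pore pressure: u = 9.81×(4.8 − 0.072) = 46.382 kPa.
Initial effective stress: σ'_0 = σ_v − u = 91.68 − 46.382 = 45.298 kPa.
Stress increase at mid-clay by the 2:1 spreading method:
Δσ = qBL/((B+z)(L+z)) = 144×5.6×5.6/((5.6+4.8)(5.6+4.8)) = 41.751 kPa
Final effective stress: σ'_f = σ'_0 + Δσ = 45.298 + 41.751 = 87.049 kPa.
Normally consolidated clay, so the full stress increment lies on the virgin compression line:
S_c = C_c·H/(1+e₀)·log₁₀(σ'_f/σ'_0) = 0.34×6/(1+0.8)×log₁₀(87.049/45.298)
    = 1.1333 × 0.28368 = 0.3215 m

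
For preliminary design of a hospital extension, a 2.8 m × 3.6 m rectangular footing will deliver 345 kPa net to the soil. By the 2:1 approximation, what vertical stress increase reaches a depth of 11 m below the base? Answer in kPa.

By the 2:1 method the load spreads at 1 horizontal : 2 vertical, so at depth z the loaded area has grown by z in each plan dimension:
Δσ = qBL/((B+z)(L+z)) = 345×2.8×3.6/((2.8+11)(3.6+11)) = 17.26 kPa

Δσ_z ≈ 17.3 kPa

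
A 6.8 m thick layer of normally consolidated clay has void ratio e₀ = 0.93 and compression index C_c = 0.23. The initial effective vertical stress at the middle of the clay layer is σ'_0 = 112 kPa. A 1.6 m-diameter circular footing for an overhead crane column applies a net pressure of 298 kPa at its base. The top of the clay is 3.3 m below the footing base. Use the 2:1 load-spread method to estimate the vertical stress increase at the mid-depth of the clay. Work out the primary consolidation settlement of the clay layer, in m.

S_c ≈ 0.0332 m

Mid-depth of clay below the footing base: z = 3.3 + 6.8/2 = 6.7 m.
Stress increase at mid-clay by the 2:1 spreading method:
Δσ ≈ qD²/(D+z)² = 298×1.6²/(1.6+6.7)² = 11.074 kPa
Final effective stress: σ'_f = σ'_0 + Δσ = 112 + 11.074 = 123.07 kPa.
Normally consolidated clay, so the full stress increment lies on the virgin compression line:
S_c = C_c·H/(1+e₀)·log₁₀(σ'_f/σ'_0) = 0.23×6.8/(1+0.93)×log₁₀(123.07/112)
    = 0.81036 × 0.040934 = 0.03317 m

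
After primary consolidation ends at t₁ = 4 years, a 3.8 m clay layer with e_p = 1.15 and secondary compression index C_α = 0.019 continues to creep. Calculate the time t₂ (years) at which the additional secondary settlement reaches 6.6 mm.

S_s = C_α·H/(1+e_p)·log₁₀(t₂/t₁) ⇒ log₁₀(t₂/t₁) = S_s·(1+e_p)/(C_α·H).
log₁₀(t₂/t₁) = 0.0066 × (1+1.15) / (0.019×3.8) = 0.1965
t₂ = t₁ × 10^0.1965 = 4 × 1.572 = 6.289 years

t₂ ≈ 6.29 years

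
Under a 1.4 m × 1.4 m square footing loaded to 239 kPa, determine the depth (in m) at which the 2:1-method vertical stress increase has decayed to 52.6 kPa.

2:1 spreading — at depth z the loaded area has grown by z in each plan dimension:
qB²/(B+z)² = Δσ_z ⇒ z = B(√(q/Δσ_z) − 1) = 1.4×(√(239/52.6) − 1) = 1.584 m

z ≈ 1.58 m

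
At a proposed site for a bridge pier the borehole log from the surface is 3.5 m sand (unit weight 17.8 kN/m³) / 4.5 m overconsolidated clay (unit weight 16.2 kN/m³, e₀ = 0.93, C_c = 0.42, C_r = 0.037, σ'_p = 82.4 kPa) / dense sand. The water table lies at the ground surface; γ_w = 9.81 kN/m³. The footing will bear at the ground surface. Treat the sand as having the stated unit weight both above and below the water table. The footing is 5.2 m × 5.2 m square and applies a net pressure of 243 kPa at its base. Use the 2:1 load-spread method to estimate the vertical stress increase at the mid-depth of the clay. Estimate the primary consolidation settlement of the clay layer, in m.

S_c ≈ 0.0949 m

Mid-depth of clay below the ground surface: z = 3.5 + 4.5/2 = 5.75 m.
Total vertical stress at mid-clay: σ_v = 17.8×3.5 + 16.2×2.25 = 98.75 kPa.
Pore pressure: u = 9.81×(5.75 − 0) = 56.408 kPa.
Initial effective stress: σ'_0 = σ_v − u = 98.75 − 56.408 = 42.342 kPa.
Stress increase at mid-clay by the 2:1 spreading method:
Δσ = qBL/((B+z)(L+z)) = 243×5.2×5.2/((5.2+5.75)(5.2+5.75)) = 54.801 kPa
Final effective stress: σ'_f = 42.342 + 54.801 = 97.143 kPa.
σ'_f = 97.143 > σ'_p = 82.4 kPa, so the stress path crosses the preconsolidation pressure — recompression up to σ'_p, then virgin compression beyond:
S_c = H/(1+e₀)·[C_r·log₁₀(σ'_p/σ'_0) + C_c·log₁₀(σ'_f/σ'_p)]
    = 4.5/1.93 × [0.037×log₁₀(82.4/42.342) + 0.42×log₁₀(97.143/82.4)]
    = 2.3316 × [0.010699 + 0.030023] = 0.09495 m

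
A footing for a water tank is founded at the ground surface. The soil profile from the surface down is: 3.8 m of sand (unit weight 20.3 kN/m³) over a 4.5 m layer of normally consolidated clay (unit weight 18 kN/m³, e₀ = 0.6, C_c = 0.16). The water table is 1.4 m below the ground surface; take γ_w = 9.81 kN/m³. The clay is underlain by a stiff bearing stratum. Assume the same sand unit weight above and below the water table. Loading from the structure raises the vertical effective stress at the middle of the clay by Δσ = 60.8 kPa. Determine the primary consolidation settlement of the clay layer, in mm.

Mid-depth of clay below the ground surface: z = 3.8 + 4.5/2 = 6.05 m.
Total vertical stress at mid-clay: σ_v = 20.3×3.8 + 18×2.25 = 117.64 kPa.
Pore pressure: u = 9.81×(6.05 − 1.4) = 45.617 kPa.
Initial effective stress: σ'_0 = σ_v − u = 117.64 − 45.617 = 72.023 kPa.
Final effective stress: σ'_f = σ'_0 + Δσ = 72.023 + 60.8 = 132.82 kPa.
Normally consolidated clay, so the full stress increment lies on the virgin compression line:
S_c = C_c·H/(1+e₀)·log₁₀(σ'_f/σ'_0) = 0.16×4.5/(1+0.6)×log₁₀(132.82/72.023)
    = 0.45 × 0.26579 = 0.1196 m

S_c ≈ 120 mm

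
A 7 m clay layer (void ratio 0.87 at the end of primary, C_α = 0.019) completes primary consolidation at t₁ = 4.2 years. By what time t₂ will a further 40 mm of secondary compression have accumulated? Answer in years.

t₂ ≈ 15.3 years

S_s = C_α·H/(1+e_p)·log₁₀(t₂/t₁) ⇒ log₁₀(t₂/t₁) = S_s·(1+e_p)/(C_α·H).
log₁₀(t₂/t₁) = 0.04 × (1+0.87) / (0.019×7) = 0.5624
t₂ = t₁ × 10^0.5624 = 4.2 × 3.651 = 15.33 years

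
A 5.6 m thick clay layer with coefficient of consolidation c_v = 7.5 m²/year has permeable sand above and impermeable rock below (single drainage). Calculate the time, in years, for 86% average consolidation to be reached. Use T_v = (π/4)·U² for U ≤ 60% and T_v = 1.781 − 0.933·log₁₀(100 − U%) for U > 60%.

Drainage path length: H_d = H = 5.6 m (single drainage).
U > 60%: T_v = 1.781 − 0.933·log₁₀(100 − 86) = 0.71166.
t = T_v·H_d²/c_v = 0.71166×5.6²/7.5 = 2.976 years.

t ≈ 2.98 years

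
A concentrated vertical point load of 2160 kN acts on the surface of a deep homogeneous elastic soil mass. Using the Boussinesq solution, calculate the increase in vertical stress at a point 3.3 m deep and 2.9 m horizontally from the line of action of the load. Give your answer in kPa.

Δσ_z ≈ 22.6 kPa

Boussinesq vertical stress below a point load on an elastic half-space:
Δσ_z = 3P/(2πz²) · [1 + (r/z)²]^(−5/2)
r/z = 2.9/3.3 = 0.87879; [1+(r/z)²]^(−5/2) = 0.23915.
Δσ_z = 3×2160/(2π×3.3²) × 0.23915 = 94.704 × 0.23915 = 22.65 kPa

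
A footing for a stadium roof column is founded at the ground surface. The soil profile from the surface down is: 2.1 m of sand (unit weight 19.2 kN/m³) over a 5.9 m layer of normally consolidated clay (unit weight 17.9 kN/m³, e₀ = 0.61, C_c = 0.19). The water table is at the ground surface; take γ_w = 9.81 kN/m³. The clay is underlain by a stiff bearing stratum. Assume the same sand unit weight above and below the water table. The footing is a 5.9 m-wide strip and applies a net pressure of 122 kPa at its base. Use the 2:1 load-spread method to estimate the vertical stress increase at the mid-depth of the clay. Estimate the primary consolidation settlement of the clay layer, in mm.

Mid-depth of clay below the ground surface: z = 2.1 + 5.9/2 = 5.05 m.
Total vertical stress at mid-clay: σ_v = 19.2×2.1 + 17.9×2.95 = 93.125 kPa.
Pore pressure: u = 9.81×(5.05 − 0) = 49.541 kPa.
Initial effective stress: σ'_0 = σ_v − u = 93.125 − 49.541 = 43.584 kPa.
Stress increase at mid-clay by the 2:1 spreading method:
Δσ = qB/(B+z) = 122×5.9/(5.9+5.05) = 65.735 kPa
Final effective stress: σ'_f = σ'_0 + Δσ = 43.584 + 65.735 = 109.32 kPa.
Normally consolidated clay, so the full stress increment lies on the virgin compression line:
S_c = C_c·H/(1+e₀)·log₁₀(σ'_f/σ'_0) = 0.19×5.9/(1+0.61)×log₁₀(109.32/43.584)
    = 0.69627 × 0.39937 = 0.2781 m

S_c ≈ 278 mm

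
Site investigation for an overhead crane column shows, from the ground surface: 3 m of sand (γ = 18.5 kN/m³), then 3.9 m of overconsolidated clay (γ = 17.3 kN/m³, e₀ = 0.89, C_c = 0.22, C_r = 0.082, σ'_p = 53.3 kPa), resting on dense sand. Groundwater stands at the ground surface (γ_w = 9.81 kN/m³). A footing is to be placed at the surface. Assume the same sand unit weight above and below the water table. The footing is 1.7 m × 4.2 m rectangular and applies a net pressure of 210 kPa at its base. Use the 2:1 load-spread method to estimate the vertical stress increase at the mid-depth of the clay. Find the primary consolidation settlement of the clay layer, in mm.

Mid-depth of clay below the ground surface: z = 3 + 3.9/2 = 4.95 m.
Total vertical stress at mid-clay: σ_v = 18.5×3 + 17.3×1.95 = 89.235 kPa.
Pore pressure: u = 9.81×(4.95 − 0) = 48.56 kPa.
Initial effective stress: σ'_0 = σ_v − u = 89.235 − 48.56 = 40.675 kPa.
Stress increase at mid-clay by the 2:1 spreading method:
Δσ = qBL/((B+z)(L+z)) = 210×1.7×4.2/((1.7+4.95)(4.2+4.95)) = 24.642 kPa
Final effective stress: σ'_f = 40.675 + 24.642 = 65.317 kPa.
σ'_f = 65.317 > σ'_p = 53.3 kPa, so the stress path crosses the preconsolidation pressure — recompression up to σ'_p, then virgin compression beyond:
S_c = H/(1+e₀)·[C_r·log₁₀(σ'_p/σ'_0) + C_c·log₁₀(σ'_f/σ'_p)]
    = 3.9/1.89 × [0.082×log₁₀(53.3/40.675) + 0.22×log₁₀(65.317/53.3)]
    = 2.0635 × [0.0096268 + 0.019426] = 0.05995 m

S_c ≈ 60 mm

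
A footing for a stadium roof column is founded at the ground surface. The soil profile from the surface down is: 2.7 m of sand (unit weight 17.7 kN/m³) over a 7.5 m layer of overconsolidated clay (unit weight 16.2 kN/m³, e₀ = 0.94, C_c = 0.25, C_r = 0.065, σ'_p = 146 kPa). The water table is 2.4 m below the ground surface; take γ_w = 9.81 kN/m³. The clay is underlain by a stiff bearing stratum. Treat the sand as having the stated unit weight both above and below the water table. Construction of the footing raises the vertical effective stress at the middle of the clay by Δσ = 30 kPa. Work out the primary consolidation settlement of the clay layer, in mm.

Mid-depth of clay below the ground surface: z = 2.7 + 7.5/2 = 6.45 m.
Total vertical stress at mid-clay: σ_v = 17.7×2.7 + 16.2×3.75 = 108.54 kPa.
Pore pressure: u = 9.81×(6.45 − 2.4) = 39.73 kPa.
Initial effective stress: σ'_0 = σ_v − u = 108.54 − 39.73 = 68.81 kPa.
Final effective stress: σ'_f = 68.81 + 30 = 98.81 kPa.
σ'_f = 98.81 ≤ σ'_p = 146 kPa, so the clay remains overconsolidated and only the recompression index applies:
S_c = C_r·H/(1+e₀)·log₁₀(σ'_f/σ'_0) = 0.065×7.5/1.94×log₁₀(98.81/68.81)
    = 0.25129 × 0.15715 = 0.03949 m

S_c ≈ 39.5 mm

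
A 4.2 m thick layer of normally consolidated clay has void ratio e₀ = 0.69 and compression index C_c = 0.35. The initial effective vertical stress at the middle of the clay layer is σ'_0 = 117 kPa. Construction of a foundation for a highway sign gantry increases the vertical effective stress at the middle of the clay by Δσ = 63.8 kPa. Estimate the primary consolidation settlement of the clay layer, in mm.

Final effective stress: σ'_f = σ'_0 + Δσ = 117 + 63.8 = 180.8 kPa.
Normally consolidated clay, so the full stress increment lies on the virgin compression line:
S_c = C_c·H/(1+e₀)·log₁₀(σ'_f/σ'_0) = 0.35×4.2/(1+0.69)×log₁₀(180.8/117)
    = 0.86982 × 0.18901 = 0.1644 m

S_c ≈ 164 mm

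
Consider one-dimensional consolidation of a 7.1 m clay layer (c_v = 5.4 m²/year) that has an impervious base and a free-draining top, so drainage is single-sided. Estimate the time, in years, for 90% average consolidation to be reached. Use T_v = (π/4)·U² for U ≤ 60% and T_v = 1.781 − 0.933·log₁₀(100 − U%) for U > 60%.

t ≈ 7.92 years

Drainage path length: H_d = H = 7.1 m (single drainage).
U > 60%: T_v = 1.781 − 0.933·log₁₀(100 − 90) = 0.848.
t = T_v·H_d²/c_v = 0.848×7.1²/5.4 = 7.916 years.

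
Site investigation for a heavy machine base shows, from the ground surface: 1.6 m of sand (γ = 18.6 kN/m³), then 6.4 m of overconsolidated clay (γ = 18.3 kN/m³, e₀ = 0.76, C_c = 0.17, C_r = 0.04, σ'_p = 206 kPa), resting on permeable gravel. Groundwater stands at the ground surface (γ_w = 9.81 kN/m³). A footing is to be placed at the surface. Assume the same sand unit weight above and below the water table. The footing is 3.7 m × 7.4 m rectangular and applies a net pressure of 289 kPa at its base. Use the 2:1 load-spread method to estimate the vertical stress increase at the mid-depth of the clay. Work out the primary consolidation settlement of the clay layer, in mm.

S_c ≈ 66.2 mm

Mid-depth of clay below the ground surface: z = 1.6 + 6.4/2 = 4.8 m.
Total vertical stress at mid-clay: σ_v = 18.6×1.6 + 18.3×3.2 = 88.32 kPa.
Pore pressure: u = 9.81×(4.8 − 0) = 47.088 kPa.
Initial effective stress: σ'_0 = σ_v − u = 88.32 − 47.088 = 41.232 kPa.
Stress increase at mid-clay by the 2:1 spreading method:
Δσ = qBL/((B+z)(L+z)) = 289×3.7×7.4/((3.7+4.8)(7.4+4.8)) = 76.305 kPa
Final effective stress: σ'_f = 41.232 + 76.305 = 117.54 kPa.
σ'_f = 117.54 ≤ σ'_p = 206 kPa, so the clay remains overconsolidated and only the recompression index applies:
S_c = C_r·H/(1+e₀)·log₁₀(σ'_f/σ'_0) = 0.04×6.4/1.76×log₁₀(117.54/41.232)
    = 0.14546 × 0.45495 = 0.06618 m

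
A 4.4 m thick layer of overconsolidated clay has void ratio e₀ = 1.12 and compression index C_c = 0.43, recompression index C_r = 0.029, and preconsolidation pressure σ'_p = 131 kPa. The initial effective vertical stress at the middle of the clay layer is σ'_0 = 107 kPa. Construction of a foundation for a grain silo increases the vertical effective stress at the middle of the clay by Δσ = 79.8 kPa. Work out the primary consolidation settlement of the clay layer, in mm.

S_c ≈ 143 mm

Final effective stress: σ'_f = 107 + 79.8 = 186.8 kPa.
σ'_f = 186.8 > σ'_p = 131 kPa, so the stress path crosses the preconsolidation pressure — recompression up to σ'_p, then virgin compression beyond:
S_c = H/(1+e₀)·[C_r·log₁₀(σ'_p/σ'_0) + C_c·log₁₀(σ'_f/σ'_p)]
    = 4.4/2.12 × [0.029×log₁₀(131/107) + 0.43×log₁₀(186.8/131)]
    = 2.0755 × [0.0025487 + 0.066265] = 0.1428 m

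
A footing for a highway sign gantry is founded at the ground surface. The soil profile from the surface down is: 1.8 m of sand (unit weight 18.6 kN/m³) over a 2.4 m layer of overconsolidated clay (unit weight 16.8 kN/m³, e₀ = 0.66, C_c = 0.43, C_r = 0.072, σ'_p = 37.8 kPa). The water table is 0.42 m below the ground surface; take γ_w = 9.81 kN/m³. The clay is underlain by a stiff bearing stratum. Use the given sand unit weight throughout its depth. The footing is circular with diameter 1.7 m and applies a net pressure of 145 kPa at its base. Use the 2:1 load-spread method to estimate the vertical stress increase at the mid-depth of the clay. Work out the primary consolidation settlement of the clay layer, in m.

S_c ≈ 0.0736 m

Mid-depth of clay below the ground surface: z = 1.8 + 2.4/2 = 3 m.
Total vertical stress at mid-clay: σ_v = 18.6×1.8 + 16.8×1.2 = 53.64 kPa.
Pore pressure: u = 9.81×(3 − 0.42) = 25.31 kPa.
Initial effective stress: σ'_0 = σ_v − u = 53.64 − 25.31 = 28.33 kPa.
Stress increase at mid-clay by the 2:1 spreading method:
Δσ ≈ qD²/(D+z)² = 145×1.7²/(1.7+3)² = 18.97 kPa
Final effective stress: σ'_f = 28.33 + 18.97 = 47.3 kPa.
σ'_f = 47.3 > σ'_p = 37.8 kPa, so the stress path crosses the preconsolidation pressure — recompression up to σ'_p, then virgin compression beyond:
S_c = H/(1+e₀)·[C_r·log₁₀(σ'_p/σ'_0) + C_c·log₁₀(σ'_f/σ'_p)]
    = 2.4/1.66 × [0.072×log₁₀(37.8/28.33) + 0.43×log₁₀(47.3/37.8)]
    = 1.4458 × [0.0090177 + 0.041869] = 0.07357 m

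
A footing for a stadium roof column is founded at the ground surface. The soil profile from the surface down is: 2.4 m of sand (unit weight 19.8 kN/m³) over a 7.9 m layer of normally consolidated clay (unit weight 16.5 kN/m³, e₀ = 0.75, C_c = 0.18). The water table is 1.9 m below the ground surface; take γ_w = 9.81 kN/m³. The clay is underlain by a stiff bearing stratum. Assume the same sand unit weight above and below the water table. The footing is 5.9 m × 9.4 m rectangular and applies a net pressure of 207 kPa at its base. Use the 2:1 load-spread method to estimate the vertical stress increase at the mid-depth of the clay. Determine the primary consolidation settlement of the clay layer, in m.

S_c ≈ 0.219 m

Mid-depth of clay below the ground surface: z = 2.4 + 7.9/2 = 6.35 m.
Total vertical stress at mid-clay: σ_v = 19.8×2.4 + 16.5×3.95 = 112.69 kPa.
Pore pressure: u = 9.81×(6.35 − 1.9) = 43.655 kPa.
Initial effective stress: σ'_0 = σ_v − u = 112.69 − 43.655 = 69.035 kPa.
Stress increase at mid-clay by the 2:1 spreading method:
Δσ = qBL/((B+z)(L+z)) = 207×5.9×9.4/((5.9+6.35)(9.4+6.35)) = 59.502 kPa
Final effective stress: σ'_f = σ'_0 + Δσ = 69.035 + 59.502 = 128.54 kPa.
Normally consolidated clay, so the full stress increment lies on the virgin compression line:
S_c = C_c·H/(1+e₀)·log₁₀(σ'_f/σ'_0) = 0.18×7.9/(1+0.75)×log₁₀(128.54/69.035)
    = 0.81257 × 0.26997 = 0.2194 m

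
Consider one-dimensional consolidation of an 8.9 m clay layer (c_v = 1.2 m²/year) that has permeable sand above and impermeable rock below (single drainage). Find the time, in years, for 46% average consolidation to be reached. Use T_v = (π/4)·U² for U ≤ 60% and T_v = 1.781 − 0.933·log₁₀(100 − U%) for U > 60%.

t ≈ 11 years

Drainage path length: H_d = H = 8.9 m (single drainage).
U ≤ 60%: T_v = (π/4)·U² = (π/4)×0.46² = 0.16619.
t = T_v·H_d²/c_v = 0.16619×8.9²/1.2 = 10.97 years.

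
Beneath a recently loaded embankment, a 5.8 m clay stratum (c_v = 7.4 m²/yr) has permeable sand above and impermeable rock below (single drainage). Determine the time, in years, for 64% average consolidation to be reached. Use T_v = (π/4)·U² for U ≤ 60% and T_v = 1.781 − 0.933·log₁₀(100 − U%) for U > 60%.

Drainage path length: H_d = H = 5.8 m (single drainage).
U > 60%: T_v = 1.781 − 0.933·log₁₀(100 − 64) = 0.32897.
t = T_v·H_d²/c_v = 0.32897×5.8²/7.4 = 1.495 years.

t ≈ 1.5 years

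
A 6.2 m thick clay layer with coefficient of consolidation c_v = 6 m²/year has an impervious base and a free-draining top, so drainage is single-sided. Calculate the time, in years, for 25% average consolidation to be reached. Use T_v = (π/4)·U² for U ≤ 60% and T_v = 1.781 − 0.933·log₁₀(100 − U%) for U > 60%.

Drainage path length: H_d = H = 6.2 m (single drainage).
U ≤ 60%: T_v = (π/4)·U² = (π/4)×0.25² = 0.049087.
t = T_v·H_d²/c_v = 0.049087×6.2²/6 = 0.3145 years.

t ≈ 0.314 years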